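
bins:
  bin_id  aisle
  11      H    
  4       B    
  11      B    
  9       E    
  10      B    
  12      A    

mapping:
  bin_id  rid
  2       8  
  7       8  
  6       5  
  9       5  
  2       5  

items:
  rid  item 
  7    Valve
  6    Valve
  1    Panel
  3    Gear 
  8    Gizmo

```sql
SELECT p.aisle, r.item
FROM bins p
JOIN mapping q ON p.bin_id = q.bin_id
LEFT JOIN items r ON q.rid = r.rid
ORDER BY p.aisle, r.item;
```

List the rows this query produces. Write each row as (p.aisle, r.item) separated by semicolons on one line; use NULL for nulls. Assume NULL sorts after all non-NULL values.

Joins associate left-to-right: bins INNER JOIN mapping on bin_id gives 1 intermediate row(s).
Then LEFT JOIN `items r` on rid: each of those 1 rows is kept; rows whose q.rid has no match in r get NULL for r's columns.

(E, NULL)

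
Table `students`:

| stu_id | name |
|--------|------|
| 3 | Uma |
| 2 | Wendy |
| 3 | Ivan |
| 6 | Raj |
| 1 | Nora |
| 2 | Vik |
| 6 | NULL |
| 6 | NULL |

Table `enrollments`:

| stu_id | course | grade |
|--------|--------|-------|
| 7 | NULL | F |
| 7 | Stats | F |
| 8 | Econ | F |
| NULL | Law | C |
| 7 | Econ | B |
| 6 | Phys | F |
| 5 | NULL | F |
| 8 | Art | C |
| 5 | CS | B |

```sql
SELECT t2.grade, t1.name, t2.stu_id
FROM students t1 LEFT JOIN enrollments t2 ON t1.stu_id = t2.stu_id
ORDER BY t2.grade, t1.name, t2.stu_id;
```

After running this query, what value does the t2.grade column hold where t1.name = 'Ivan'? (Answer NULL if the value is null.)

NULL

LEFT JOIN keeps every row from `students`; unmatched rows get NULL for `enrollments`'s columns.
Matching on t1.stu_id = t2.stu_id. A NULL in a compared column never satisfies the condition.
- t1 (stu_id=3) has no partner → padded with NULL.
- t1 (stu_id=2) has no partner → padded with NULL.
- t1 (stu_id=3) has no partner → padded with NULL.
- t1 (stu_id=6) pairs with 1 row(s) of t2.
- t1 (stu_id=1) has no partner → padded with NULL.
- t1 (stu_id=2) has no partner → padded with NULL.
- t1 (stu_id=6) pairs with 1 row(s) of t2.
- t1 (stu_id=6) pairs with 1 row(s) of t2.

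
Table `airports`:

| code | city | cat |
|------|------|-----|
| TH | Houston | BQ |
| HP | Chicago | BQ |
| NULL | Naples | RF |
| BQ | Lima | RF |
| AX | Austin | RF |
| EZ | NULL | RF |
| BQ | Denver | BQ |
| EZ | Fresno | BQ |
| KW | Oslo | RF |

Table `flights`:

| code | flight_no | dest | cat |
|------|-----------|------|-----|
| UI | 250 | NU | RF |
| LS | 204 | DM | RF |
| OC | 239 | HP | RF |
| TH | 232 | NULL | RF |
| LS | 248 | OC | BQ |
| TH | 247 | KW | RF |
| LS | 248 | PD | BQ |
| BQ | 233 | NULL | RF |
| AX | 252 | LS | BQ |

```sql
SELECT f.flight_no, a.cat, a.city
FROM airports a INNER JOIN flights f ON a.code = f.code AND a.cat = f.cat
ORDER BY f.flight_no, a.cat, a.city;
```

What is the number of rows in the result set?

1

INNER JOIN keeps only pairs where the ON condition holds.
Matching on a.code = f.code AND a.cat = f.cat. A NULL in a compared column never satisfies the condition.
Matched pairs: 1.
Total: 1 rows.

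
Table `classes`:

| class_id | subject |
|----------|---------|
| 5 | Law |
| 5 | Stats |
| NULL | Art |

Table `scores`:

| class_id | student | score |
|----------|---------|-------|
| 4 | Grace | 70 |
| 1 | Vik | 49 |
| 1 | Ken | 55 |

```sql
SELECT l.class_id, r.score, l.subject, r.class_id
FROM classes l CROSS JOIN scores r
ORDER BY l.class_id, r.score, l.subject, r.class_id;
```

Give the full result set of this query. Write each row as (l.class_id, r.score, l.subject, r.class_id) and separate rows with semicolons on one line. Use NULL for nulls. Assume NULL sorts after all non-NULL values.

CROSS JOIN pairs every row of `classes` with every row of `scores`: 3 × 3 = 9 rows.
After projecting and ordering:
l.class_id | r.score | l.subject | r.class_id
5 | 49 | Law | 1
5 | 49 | Stats | 1
5 | 55 | Law | 1
5 | 55 | Stats | 1
5 | 70 | Law | 4
5 | 70 | Stats | 4
NULL | 49 | Art | 1
NULL | 55 | Art | 1
NULL | 70 | Art | 4

(5, 49, Law, 1); (5, 49, Stats, 1); (5, 55, Law, 1); (5, 55, Stats, 1); (5, 70, Law, 4); (5, 70, Stats, 4); (NULL, 49, Art, 1); (NULL, 55, Art, 1); (NULL, 70, Art, 4)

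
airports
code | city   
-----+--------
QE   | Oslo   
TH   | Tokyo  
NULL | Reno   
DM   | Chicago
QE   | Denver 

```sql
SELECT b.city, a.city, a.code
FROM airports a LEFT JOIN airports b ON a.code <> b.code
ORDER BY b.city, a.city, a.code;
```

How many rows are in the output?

11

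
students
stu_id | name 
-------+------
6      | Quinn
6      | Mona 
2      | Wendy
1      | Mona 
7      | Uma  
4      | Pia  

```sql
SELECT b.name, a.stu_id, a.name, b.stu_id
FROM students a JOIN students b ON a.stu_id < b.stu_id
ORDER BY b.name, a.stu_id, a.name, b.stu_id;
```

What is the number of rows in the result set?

INNER JOIN keeps only pairs where the ON condition holds.
Matching on a.stu_id < b.stu_id.
Matched pairs: 14.
Total: 14 rows.

14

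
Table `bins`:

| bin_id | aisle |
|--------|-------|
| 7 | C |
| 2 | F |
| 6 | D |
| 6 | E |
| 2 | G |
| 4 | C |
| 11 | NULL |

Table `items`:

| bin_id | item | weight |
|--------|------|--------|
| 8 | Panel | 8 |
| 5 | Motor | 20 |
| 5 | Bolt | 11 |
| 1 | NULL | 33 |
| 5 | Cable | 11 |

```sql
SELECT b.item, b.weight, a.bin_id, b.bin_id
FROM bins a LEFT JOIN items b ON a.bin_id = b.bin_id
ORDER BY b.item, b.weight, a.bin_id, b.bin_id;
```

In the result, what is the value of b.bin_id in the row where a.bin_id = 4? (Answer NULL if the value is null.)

LEFT JOIN keeps every row from `bins`; unmatched rows get NULL for `items`'s columns.
Matching on a.bin_id = b.bin_id.
- a row (bin_id=7): no match → kept, b columns NULL.
- a row (bin_id=2): no match → kept, b columns NULL.
- a row (bin_id=6): no match → kept, b columns NULL.
- a row (bin_id=6): no match → kept, b columns NULL.
- a row (bin_id=2): no match → kept, b columns NULL.
- a row (bin_id=4): no match → kept, b columns NULL.
- a row (bin_id=11): no match → kept, b columns NULL.

NULL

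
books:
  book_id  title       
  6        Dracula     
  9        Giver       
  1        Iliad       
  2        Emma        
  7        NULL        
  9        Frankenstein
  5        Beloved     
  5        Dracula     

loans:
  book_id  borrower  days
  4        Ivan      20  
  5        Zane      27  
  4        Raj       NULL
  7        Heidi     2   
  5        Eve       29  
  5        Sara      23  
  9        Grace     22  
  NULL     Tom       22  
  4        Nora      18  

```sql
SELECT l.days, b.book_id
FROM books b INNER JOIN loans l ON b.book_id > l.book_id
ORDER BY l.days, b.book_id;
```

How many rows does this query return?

INNER JOIN keeps only pairs where the ON condition holds.
Matching on b.book_id > l.book_id. A NULL in a compared column never satisfies the condition.
- b (book_id=6) pairs with 6 row(s) of l.
- b (book_id=9) pairs with 7 row(s) of l.
- b (book_id=1) has no partner → excluded.
- b (book_id=2) has no partner → excluded.
- b (book_id=7) pairs with 6 row(s) of l.
- b (book_id=9) pairs with 7 row(s) of l.
- b (book_id=5) pairs with 3 row(s) of l.
- b (book_id=5) pairs with 3 row(s) of l.
Total: 32 rows.

32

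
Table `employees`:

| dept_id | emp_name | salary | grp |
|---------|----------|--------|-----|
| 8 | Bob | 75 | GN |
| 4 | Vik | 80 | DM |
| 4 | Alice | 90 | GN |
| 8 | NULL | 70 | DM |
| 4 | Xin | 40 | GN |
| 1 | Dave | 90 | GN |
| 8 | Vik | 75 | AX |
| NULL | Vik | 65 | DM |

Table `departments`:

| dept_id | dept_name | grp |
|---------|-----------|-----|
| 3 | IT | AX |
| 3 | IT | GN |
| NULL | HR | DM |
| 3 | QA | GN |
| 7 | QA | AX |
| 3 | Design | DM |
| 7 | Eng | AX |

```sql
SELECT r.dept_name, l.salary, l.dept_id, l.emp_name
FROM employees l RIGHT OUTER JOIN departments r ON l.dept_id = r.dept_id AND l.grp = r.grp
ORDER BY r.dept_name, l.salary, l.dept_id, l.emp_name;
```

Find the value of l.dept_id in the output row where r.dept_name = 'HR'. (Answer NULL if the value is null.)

RIGHT JOIN keeps every row from `departments`; unmatched rows get NULL for `employees`'s columns.
Matching on l.dept_id = r.dept_id AND l.grp = r.grp. A NULL in a compared column never satisfies the condition.
- l row (dept_id=8, grp=GN): no match.
- l row (dept_id=4, grp=DM): no match.
- l row (dept_id=4, grp=GN): no match.
- l row (dept_id=8, grp=DM): no match.
- l row (dept_id=4, grp=GN): no match.
- l row (dept_id=1, grp=GN): no match.
- l row (dept_id=8, grp=AX): no match.
- l row (dept_id=NULL, grp=DM): no match.
- 7 r row(s) had no l match → kept, l columns NULL.

NULL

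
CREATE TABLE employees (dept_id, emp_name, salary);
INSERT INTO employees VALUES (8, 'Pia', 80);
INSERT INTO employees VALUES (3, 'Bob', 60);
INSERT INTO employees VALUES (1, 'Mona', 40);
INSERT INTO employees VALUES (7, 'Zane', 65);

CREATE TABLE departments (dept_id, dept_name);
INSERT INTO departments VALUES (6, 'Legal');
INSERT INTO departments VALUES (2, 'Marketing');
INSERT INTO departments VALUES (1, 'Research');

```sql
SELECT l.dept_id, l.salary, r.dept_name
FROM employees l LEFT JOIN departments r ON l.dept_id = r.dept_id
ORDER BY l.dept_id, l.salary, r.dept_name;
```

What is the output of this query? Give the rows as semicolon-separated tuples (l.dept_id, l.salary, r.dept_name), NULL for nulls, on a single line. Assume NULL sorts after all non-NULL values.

(1, 40, Research); (3, 60, NULL); (7, 65, NULL); (8, 80, NULL)

LEFT JOIN keeps every row from `employees`; unmatched rows get NULL for `departments`'s columns.
Matching on l.dept_id = r.dept_id.
- l row (dept_id=8): no match → kept, r columns NULL.
- l row (dept_id=3): no match → kept, r columns NULL.
- l row (dept_id=1): matches 1 r row(s) → 1 output row(s).
- l row (dept_id=7): no match → kept, r columns NULL.
After projecting and ordering:
l.dept_id | l.salary | r.dept_name
1 | 40 | Research
3 | 60 | NULL
7 | 65 | NULL
8 | 80 | NULL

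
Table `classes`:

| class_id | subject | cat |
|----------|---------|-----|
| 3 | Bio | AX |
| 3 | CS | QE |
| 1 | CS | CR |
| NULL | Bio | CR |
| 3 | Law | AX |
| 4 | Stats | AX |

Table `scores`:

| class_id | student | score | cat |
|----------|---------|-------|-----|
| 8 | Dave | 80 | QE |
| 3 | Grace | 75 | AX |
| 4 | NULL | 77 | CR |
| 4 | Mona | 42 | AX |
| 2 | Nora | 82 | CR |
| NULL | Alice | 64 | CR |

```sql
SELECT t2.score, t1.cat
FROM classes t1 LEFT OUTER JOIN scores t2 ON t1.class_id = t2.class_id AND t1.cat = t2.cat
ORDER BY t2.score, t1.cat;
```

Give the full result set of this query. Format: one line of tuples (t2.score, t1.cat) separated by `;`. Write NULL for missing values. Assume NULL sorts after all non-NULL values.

(42, AX); (75, AX); (75, AX); (NULL, CR); (NULL, CR); (NULL, QE)

LEFT JOIN keeps every row from `classes`; unmatched rows get NULL for `scores`'s columns.
Matching on t1.class_id = t2.class_id AND t1.cat = t2.cat. A NULL in a compared column never satisfies the condition.
Matched pairs: 3; unmatched t1 rows kept: 3.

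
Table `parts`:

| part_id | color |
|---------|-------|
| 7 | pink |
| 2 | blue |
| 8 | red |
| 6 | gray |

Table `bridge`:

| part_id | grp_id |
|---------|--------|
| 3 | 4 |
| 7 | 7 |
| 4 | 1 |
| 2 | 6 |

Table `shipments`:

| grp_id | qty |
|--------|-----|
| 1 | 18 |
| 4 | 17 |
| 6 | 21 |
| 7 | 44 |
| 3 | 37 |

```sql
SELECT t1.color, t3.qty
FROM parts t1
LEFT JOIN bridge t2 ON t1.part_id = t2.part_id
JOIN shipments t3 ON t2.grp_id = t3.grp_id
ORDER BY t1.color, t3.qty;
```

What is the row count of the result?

Evaluate left to right. First `parts t1 LEFT JOIN bridge t2` on part_id: 4 row(s).
Then INNER JOIN `shipments t3` on grp_id: keep only rows whose t2.grp_id appears in t3.
Result: 2 row(s).

2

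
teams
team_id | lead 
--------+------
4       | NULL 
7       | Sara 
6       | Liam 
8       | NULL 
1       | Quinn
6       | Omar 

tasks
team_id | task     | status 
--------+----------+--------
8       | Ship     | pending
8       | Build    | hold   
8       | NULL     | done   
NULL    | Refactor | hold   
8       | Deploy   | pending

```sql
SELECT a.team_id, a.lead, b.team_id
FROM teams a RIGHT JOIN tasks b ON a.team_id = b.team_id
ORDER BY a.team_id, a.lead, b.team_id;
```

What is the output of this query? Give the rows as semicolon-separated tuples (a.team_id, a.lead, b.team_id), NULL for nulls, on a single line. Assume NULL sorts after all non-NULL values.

RIGHT JOIN keeps every row from `tasks`; unmatched rows get NULL for `teams`'s columns.
Matching on a.team_id = b.team_id. A NULL in a compared column never satisfies the condition.
- a[0] team_id=4 → no match.
- a[1] team_id=7 → no match.
- a[2] team_id=6 → no match.
- a[3] team_id=8 → 4 match(es) in b → 4 row(s).
- a[4] team_id=1 → no match.
- a[5] team_id=6 → no match.
- 1 b row(s) had no a match → kept, a columns NULL.
After projecting and ordering:
a.team_id | a.lead | b.team_id
8 | NULL | 8
8 | NULL | 8
8 | NULL | 8
8 | NULL | 8
NULL | NULL | NULL

(8, NULL, 8); (8, NULL, 8); (8, NULL, 8); (8, NULL, 8); (NULL, NULL, NULL)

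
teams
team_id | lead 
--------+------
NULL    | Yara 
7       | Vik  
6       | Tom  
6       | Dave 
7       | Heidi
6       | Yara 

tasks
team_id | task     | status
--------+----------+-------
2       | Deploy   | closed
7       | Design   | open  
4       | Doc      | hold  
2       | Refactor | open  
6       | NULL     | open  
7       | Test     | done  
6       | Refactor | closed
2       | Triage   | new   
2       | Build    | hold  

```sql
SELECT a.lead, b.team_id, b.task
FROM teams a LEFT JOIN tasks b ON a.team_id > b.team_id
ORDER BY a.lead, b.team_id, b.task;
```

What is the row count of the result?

30

LEFT JOIN keeps every row from `teams`; unmatched rows get NULL for `tasks`'s columns.
Matching on a.team_id > b.team_id. A NULL in a compared column never satisfies the condition.
- a row (team_id=NULL): no match → kept, b columns NULL.
- a row (team_id=7): matches 7 b row(s) → 7 output row(s).
- a row (team_id=6): matches 5 b row(s) → 5 output row(s).
- a row (team_id=6): matches 5 b row(s) → 5 output row(s).
- a row (team_id=7): matches 7 b row(s) → 7 output row(s).
- a row (team_id=6): matches 5 b row(s) → 5 output row(s).
Total: 29 matched + 1 padded = 30 rows.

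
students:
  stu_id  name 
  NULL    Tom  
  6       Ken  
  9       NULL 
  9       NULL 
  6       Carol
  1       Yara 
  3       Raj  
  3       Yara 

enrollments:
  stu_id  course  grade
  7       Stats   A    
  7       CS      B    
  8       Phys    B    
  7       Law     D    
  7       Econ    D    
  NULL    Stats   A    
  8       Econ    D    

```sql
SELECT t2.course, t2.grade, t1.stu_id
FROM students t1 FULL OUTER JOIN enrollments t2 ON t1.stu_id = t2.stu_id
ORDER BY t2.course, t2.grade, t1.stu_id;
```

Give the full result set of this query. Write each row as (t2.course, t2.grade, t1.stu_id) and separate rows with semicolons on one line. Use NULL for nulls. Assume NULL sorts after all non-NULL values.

FULL OUTER JOIN keeps every row from both sides; unmatched rows get NULL for the other side's columns.
Matching on t1.stu_id = t2.stu_id. A NULL in a compared column never satisfies the condition.
- t1[0] stu_id=NULL → no match; kept with NULLs on the t2 side.
- t1[1] stu_id=6 → no match; kept with NULLs on the t2 side.
- t1[2] stu_id=9 → no match; kept with NULLs on the t2 side.
- t1[3] stu_id=9 → no match; kept with NULLs on the t2 side.
- t1[4] stu_id=6 → no match; kept with NULLs on the t2 side.
- t1[5] stu_id=1 → no match; kept with NULLs on the t2 side.
- t1[6] stu_id=3 → no match; kept with NULLs on the t2 side.
- t1[7] stu_id=3 → no match; kept with NULLs on the t2 side.
- plus 7 unmatched t2 row(s), each kept with NULL t1 columns.

(CS, B, NULL); (Econ, D, NULL); (Econ, D, NULL); (Law, D, NULL); (Phys, B, NULL); (Stats, A, NULL); (Stats, A, NULL); (NULL, NULL, 1); (NULL, NULL, 3); (NULL, NULL, 3); (NULL, NULL, 6); (NULL, NULL, 6); (NULL, NULL, 9); (NULL, NULL, 9); (NULL, NULL, NULL)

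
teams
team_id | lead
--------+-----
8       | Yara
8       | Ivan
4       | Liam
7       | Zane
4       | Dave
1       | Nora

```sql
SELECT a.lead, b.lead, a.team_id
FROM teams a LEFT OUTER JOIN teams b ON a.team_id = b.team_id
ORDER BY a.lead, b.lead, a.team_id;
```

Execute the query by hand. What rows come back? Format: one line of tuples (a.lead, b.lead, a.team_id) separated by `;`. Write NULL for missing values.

LEFT JOIN keeps every row from `teams a`; unmatched rows get NULL for `teams b`'s columns.
Matching on a.team_id = b.team_id.
Matched pairs: 10; unmatched a rows kept: 0.

(Dave, Dave, 4); (Dave, Liam, 4); (Ivan, Ivan, 8); (Ivan, Yara, 8); (Liam, Dave, 4); (Liam, Liam, 4); (Nora, Nora, 1); (Yara, Ivan, 8); (Yara, Yara, 8); (Zane, Zane, 7)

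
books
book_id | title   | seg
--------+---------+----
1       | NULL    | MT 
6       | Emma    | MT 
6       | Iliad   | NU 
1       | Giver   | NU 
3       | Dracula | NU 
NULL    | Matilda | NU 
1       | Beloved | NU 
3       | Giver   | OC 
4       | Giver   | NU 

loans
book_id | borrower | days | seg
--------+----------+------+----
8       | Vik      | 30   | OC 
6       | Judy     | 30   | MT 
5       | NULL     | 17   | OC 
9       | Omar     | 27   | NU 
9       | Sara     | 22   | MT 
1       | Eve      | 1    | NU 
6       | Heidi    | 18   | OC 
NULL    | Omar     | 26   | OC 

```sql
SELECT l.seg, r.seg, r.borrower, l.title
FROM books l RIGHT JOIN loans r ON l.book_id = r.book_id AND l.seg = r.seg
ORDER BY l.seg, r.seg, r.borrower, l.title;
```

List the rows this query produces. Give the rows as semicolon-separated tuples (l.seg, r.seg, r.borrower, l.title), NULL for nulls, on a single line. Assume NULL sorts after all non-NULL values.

RIGHT JOIN keeps every row from `loans`; unmatched rows get NULL for `books`'s columns.
Matching on l.book_id = r.book_id AND l.seg = r.seg. A NULL in a compared column never satisfies the condition.
Matched pairs: 3; unmatched r rows kept: 6.

(MT, MT, Judy, Emma); (NU, NU, Eve, Beloved); (NU, NU, Eve, Giver); (NULL, MT, Sara, NULL); (NULL, NU, Omar, NULL); (NULL, OC, Heidi, NULL); (NULL, OC, Omar, NULL); (NULL, OC, Vik, NULL); (NULL, OC, NULL, NULL)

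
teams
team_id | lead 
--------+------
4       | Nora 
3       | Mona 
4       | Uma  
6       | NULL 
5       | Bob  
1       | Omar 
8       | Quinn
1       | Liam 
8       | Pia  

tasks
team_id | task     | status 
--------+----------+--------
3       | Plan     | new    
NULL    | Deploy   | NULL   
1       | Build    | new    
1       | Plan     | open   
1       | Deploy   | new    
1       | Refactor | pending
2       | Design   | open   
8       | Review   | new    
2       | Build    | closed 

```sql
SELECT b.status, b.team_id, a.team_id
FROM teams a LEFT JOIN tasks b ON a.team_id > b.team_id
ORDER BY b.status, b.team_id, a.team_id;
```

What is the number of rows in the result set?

50

LEFT JOIN keeps every row from `teams`; unmatched rows get NULL for `tasks`'s columns.
Matching on a.team_id > b.team_id. A NULL in a compared column never satisfies the condition.
- a[0] team_id=4 → 7 match(es) in b → 7 row(s).
- a[1] team_id=3 → 6 match(es) in b → 6 row(s).
- a[2] team_id=4 → 7 match(es) in b → 7 row(s).
- a[3] team_id=6 → 7 match(es) in b → 7 row(s).
- a[4] team_id=5 → 7 match(es) in b → 7 row(s).
- a[5] team_id=1 → no match; kept with NULLs on the b side.
- a[6] team_id=8 → 7 match(es) in b → 7 row(s).
- a[7] team_id=1 → no match; kept with NULLs on the b side.
- a[8] team_id=8 → 7 match(es) in b → 7 row(s).
Total: 48 matched + 2 padded = 50 rows.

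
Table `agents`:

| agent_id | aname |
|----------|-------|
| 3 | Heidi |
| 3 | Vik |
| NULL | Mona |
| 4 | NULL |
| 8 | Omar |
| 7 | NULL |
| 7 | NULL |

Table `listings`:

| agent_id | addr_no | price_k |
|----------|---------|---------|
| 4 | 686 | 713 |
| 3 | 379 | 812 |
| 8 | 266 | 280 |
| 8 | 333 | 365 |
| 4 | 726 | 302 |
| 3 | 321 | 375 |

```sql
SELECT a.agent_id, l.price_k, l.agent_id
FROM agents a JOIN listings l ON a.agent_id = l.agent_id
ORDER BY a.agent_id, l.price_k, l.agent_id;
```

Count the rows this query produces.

8

INNER JOIN keeps only pairs where the ON condition holds.
Matching on a.agent_id = l.agent_id. A NULL in a compared column never satisfies the condition.
- agent_id=3: 2 matching l row(s), so 2 row(s) emitted.
- agent_id=3: 2 matching l row(s), so 2 row(s) emitted.
- agent_id=NULL: no matching l row, dropped.
- agent_id=4: 2 matching l row(s), so 2 row(s) emitted.
- agent_id=8: 2 matching l row(s), so 2 row(s) emitted.
- agent_id=7: no matching l row, dropped.
- agent_id=7: no matching l row, dropped.
Total: 8 rows.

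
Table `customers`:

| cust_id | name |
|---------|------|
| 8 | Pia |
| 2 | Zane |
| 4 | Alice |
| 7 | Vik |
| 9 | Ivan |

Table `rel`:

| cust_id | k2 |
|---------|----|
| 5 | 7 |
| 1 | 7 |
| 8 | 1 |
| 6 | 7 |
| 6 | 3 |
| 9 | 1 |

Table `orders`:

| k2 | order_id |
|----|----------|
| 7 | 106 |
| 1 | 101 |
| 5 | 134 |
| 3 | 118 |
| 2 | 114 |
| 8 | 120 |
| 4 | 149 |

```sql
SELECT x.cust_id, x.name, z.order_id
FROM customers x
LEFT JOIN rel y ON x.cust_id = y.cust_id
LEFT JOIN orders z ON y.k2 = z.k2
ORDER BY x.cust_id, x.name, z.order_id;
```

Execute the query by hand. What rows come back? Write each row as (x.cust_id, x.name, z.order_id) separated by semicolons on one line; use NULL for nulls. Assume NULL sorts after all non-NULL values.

(2, Zane, NULL); (4, Alice, NULL); (7, Vik, NULL); (8, Pia, 101); (9, Ivan, 101)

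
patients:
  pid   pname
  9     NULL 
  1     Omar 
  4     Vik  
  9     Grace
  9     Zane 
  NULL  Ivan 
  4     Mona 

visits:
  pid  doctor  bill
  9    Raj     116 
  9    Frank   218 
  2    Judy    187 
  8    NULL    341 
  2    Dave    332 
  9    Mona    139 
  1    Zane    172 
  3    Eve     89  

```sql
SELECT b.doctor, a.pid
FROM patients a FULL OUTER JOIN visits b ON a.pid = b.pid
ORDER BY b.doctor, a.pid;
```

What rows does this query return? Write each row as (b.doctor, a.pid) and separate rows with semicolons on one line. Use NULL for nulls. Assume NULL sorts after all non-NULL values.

FULL OUTER JOIN keeps every row from both sides; unmatched rows get NULL for the other side's columns.
Matching on a.pid = b.pid. A NULL in a compared column never satisfies the condition.
- a (pid=9) pairs with 3 row(s) of b.
- a (pid=1) pairs with 1 row(s) of b.
- a (pid=4) has no partner → padded with NULL.
- a (pid=9) pairs with 3 row(s) of b.
- a (pid=9) pairs with 3 row(s) of b.
- a (pid=NULL) has no partner → padded with NULL.
- a (pid=4) has no partner → padded with NULL.
- plus 4 unmatched b row(s), each kept with NULL a columns.

(Dave, NULL); (Eve, NULL); (Frank, 9); (Frank, 9); (Frank, 9); (Judy, NULL); (Mona, 9); (Mona, 9); (Mona, 9); (Raj, 9); (Raj, 9); (Raj, 9); (Zane, 1); (NULL, 4); (NULL, 4); (NULL, NULL); (NULL, NULL)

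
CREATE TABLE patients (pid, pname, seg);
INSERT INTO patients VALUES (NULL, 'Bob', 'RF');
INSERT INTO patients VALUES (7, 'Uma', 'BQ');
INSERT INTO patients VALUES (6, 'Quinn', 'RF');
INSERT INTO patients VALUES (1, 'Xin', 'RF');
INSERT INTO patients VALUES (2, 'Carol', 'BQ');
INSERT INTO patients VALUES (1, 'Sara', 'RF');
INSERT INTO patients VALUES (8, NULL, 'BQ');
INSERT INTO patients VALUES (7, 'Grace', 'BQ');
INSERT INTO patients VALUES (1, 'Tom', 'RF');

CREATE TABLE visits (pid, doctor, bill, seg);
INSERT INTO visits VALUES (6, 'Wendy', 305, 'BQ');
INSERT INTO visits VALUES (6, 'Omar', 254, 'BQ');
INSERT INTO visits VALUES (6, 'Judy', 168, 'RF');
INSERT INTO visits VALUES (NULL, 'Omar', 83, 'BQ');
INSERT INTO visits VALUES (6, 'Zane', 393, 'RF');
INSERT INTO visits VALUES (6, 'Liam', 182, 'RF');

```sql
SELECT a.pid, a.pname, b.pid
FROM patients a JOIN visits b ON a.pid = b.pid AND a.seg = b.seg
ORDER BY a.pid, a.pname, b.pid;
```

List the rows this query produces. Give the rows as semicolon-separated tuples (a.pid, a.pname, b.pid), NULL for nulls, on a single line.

INNER JOIN keeps only pairs where the ON condition holds.
Matching on a.pid = b.pid AND a.seg = b.seg. A NULL in a compared column never satisfies the condition.
Matched pairs: 3.

(6, Quinn, 6); (6, Quinn, 6); (6, Quinn, 6)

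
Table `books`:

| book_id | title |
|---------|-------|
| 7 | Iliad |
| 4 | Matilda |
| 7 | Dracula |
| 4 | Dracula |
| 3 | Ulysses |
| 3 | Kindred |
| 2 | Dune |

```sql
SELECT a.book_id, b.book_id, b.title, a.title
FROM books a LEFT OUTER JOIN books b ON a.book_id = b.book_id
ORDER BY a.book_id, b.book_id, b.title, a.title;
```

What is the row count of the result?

LEFT JOIN keeps every row from `books a`; unmatched rows get NULL for `books b`'s columns.
Matching on a.book_id = b.book_id.
Matched pairs: 13; unmatched a rows kept: 0.
Total: 13 rows.

13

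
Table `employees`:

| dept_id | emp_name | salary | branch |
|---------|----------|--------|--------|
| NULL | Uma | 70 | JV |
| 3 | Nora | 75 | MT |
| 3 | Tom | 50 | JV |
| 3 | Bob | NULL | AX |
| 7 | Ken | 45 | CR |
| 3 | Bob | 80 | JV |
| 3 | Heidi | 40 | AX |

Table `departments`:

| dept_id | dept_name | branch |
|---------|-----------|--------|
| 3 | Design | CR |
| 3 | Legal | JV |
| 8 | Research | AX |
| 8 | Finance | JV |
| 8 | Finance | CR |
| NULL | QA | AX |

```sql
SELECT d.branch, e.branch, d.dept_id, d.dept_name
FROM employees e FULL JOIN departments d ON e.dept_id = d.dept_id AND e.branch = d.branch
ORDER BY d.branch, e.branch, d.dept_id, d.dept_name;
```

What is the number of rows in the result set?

12

FULL OUTER JOIN keeps every row from both sides; unmatched rows get NULL for the other side's columns.
Matching on e.dept_id = d.dept_id AND e.branch = d.branch. A NULL in a compared column never satisfies the condition.
Matched pairs: 2; unmatched e rows kept: 5; unmatched d rows kept: 5.
Total: 2 matched + 10 padded = 12 rows.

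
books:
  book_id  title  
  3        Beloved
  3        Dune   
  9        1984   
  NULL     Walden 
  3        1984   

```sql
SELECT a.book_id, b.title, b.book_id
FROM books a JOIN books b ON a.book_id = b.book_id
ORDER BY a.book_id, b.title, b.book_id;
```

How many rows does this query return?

INNER JOIN keeps only pairs where the ON condition holds.
Matching on a.book_id = b.book_id. A NULL in a compared column never satisfies the condition.
- a row (book_id=3): matches 3 b row(s) → 3 output row(s).
- a row (book_id=3): matches 3 b row(s) → 3 output row(s).
- a row (book_id=9): matches 1 b row(s) → 1 output row(s).
- a row (book_id=NULL): no match → dropped.
- a row (book_id=3): matches 3 b row(s) → 3 output row(s).
Total: 10 rows.

10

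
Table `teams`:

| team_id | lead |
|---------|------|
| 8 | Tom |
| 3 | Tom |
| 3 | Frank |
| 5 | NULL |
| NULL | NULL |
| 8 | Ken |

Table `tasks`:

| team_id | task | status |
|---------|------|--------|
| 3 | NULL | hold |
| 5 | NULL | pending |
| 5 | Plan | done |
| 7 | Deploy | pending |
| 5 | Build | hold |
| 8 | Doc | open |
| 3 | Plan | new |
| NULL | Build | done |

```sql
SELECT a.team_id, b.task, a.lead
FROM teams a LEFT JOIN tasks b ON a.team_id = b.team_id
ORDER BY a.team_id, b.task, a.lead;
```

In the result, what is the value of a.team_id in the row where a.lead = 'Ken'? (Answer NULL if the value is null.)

8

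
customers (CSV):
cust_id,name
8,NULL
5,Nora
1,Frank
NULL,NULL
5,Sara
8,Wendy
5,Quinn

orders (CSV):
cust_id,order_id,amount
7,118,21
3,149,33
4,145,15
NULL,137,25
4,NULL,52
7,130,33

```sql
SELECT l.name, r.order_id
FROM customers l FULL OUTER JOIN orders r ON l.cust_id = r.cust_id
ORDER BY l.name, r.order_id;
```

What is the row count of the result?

FULL OUTER JOIN keeps every row from both sides; unmatched rows get NULL for the other side's columns.
Matching on l.cust_id = r.cust_id. A NULL in a compared column never satisfies the condition.
- l (cust_id=8) has no partner → padded with NULL.
- l (cust_id=5) has no partner → padded with NULL.
- l (cust_id=1) has no partner → padded with NULL.
- l (cust_id=NULL) has no partner → padded with NULL.
- l (cust_id=5) has no partner → padded with NULL.
- l (cust_id=8) has no partner → padded with NULL.
- l (cust_id=5) has no partner → padded with NULL.
- 6 row(s) from r found no l partner → padded with NULL.
Total: 0 matched + 13 padded = 13 rows.

13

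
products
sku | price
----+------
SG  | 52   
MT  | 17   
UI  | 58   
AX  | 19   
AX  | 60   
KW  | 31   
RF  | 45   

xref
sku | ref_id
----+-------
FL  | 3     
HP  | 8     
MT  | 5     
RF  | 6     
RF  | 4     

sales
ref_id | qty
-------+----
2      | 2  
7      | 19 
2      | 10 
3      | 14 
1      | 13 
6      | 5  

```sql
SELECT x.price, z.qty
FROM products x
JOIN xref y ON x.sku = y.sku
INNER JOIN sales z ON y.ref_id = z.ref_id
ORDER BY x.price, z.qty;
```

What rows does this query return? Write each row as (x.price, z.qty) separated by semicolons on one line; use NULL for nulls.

Evaluate left to right. First `products x INNER JOIN xref y` on sku: 3 row(s).
Then INNER JOIN `sales z` on ref_id: keep only rows whose y.ref_id appears in z.

(45, 5)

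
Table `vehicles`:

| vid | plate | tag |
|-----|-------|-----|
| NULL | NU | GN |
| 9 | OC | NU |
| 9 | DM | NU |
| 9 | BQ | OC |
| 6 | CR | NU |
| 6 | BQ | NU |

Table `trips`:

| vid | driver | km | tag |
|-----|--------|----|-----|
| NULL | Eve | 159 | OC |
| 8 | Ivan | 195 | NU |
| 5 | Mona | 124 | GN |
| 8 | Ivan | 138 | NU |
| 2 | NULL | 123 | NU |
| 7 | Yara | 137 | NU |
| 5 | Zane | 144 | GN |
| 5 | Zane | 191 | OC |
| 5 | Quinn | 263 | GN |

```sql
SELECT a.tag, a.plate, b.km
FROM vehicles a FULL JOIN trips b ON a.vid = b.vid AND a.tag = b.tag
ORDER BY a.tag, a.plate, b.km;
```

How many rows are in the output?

15

FULL OUTER JOIN keeps every row from both sides; unmatched rows get NULL for the other side's columns.
Matching on a.vid = b.vid AND a.tag = b.tag. A NULL in a compared column never satisfies the condition.
Matched pairs: 0; unmatched a rows kept: 6; unmatched b rows kept: 9.
Total: 0 matched + 15 padded = 15 rows.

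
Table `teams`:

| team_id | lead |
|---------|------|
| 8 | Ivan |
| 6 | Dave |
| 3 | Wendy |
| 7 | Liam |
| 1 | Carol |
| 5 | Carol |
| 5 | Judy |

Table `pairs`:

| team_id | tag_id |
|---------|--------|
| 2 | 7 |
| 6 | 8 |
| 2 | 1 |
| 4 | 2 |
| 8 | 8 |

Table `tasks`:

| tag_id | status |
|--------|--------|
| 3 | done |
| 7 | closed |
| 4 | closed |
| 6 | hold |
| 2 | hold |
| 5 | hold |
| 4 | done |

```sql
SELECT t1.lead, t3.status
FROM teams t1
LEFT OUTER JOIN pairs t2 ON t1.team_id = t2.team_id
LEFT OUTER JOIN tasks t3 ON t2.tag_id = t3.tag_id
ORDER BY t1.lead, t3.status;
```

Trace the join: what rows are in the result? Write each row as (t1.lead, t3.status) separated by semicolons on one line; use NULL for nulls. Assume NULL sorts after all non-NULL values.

(Carol, NULL); (Carol, NULL); (Dave, NULL); (Ivan, NULL); (Judy, NULL); (Liam, NULL); (Wendy, NULL)

Joins associate left-to-right: teams LEFT JOIN pairs on team_id gives 7 intermediate row(s).
Then LEFT JOIN `tasks t3` on tag_id: each of those 7 rows is kept; rows whose t2.tag_id has no match in t3 get NULL for t3's columns.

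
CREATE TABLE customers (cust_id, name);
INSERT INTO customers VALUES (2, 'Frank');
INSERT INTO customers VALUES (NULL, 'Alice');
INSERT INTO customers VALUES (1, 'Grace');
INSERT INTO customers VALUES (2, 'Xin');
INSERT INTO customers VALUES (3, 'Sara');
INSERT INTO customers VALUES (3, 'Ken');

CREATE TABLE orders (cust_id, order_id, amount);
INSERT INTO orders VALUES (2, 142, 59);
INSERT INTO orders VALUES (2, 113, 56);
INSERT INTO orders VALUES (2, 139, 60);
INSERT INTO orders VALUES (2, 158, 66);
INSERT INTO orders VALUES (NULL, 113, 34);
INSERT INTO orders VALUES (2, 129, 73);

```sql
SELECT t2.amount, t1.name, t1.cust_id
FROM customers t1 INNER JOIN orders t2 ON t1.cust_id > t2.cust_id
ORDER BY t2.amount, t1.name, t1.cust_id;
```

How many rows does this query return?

10

INNER JOIN keeps only pairs where the ON condition holds.
Matching on t1.cust_id > t2.cust_id. A NULL in a compared column never satisfies the condition.
- cust_id=2: no matching t2 row, dropped.
- cust_id=NULL: no matching t2 row, dropped.
- cust_id=1: no matching t2 row, dropped.
- cust_id=2: no matching t2 row, dropped.
- cust_id=3: 5 matching t2 row(s), so 5 row(s) emitted.
- cust_id=3: 5 matching t2 row(s), so 5 row(s) emitted.
Total: 10 rows.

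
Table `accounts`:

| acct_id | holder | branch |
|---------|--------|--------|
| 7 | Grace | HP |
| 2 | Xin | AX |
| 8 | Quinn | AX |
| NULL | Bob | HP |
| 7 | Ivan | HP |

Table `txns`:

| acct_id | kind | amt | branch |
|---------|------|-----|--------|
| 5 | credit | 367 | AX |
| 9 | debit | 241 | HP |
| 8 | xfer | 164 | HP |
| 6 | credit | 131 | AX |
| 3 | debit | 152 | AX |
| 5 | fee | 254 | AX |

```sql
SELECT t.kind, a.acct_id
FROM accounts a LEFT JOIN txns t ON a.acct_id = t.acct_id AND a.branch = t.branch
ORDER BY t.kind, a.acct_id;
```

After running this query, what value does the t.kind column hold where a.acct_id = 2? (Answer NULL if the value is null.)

LEFT JOIN keeps every row from `accounts`; unmatched rows get NULL for `txns`'s columns.
Matching on a.acct_id = t.acct_id AND a.branch = t.branch. A NULL in a compared column never satisfies the condition.
- a (acct_id=7, branch=HP) has no partner → padded with NULL.
- a (acct_id=2, branch=AX) has no partner → padded with NULL.
- a (acct_id=8, branch=AX) has no partner → padded with NULL.
- a (acct_id=NULL, branch=HP) has no partner → padded with NULL.
- a (acct_id=7, branch=HP) has no partner → padded with NULL.

NULL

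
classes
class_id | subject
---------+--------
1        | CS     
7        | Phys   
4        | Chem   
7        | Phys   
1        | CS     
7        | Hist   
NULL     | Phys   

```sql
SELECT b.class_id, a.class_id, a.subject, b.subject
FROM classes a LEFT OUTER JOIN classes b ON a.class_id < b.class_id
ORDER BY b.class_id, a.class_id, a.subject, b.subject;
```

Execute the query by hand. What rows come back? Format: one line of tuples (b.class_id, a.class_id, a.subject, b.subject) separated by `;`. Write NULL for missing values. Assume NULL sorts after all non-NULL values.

LEFT JOIN keeps every row from `classes a`; unmatched rows get NULL for `classes b`'s columns.
Matching on a.class_id < b.class_id. A NULL in a compared column never satisfies the condition.
Matched pairs: 11; unmatched a rows kept: 4.

(4, 1, CS, Chem); (4, 1, CS, Chem); (7, 1, CS, Hist); (7, 1, CS, Hist); (7, 1, CS, Phys); (7, 1, CS, Phys); (7, 1, CS, Phys); (7, 1, CS, Phys); (7, 4, Chem, Hist); (7, 4, Chem, Phys); (7, 4, Chem, Phys); (NULL, 7, Hist, NULL); (NULL, 7, Phys, NULL); (NULL, 7, Phys, NULL); (NULL, NULL, Phys, NULL)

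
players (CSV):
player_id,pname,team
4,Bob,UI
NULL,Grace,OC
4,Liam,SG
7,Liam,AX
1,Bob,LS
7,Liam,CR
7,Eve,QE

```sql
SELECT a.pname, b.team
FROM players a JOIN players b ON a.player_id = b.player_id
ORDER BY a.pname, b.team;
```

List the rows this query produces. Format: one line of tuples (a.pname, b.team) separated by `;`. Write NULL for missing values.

INNER JOIN keeps only pairs where the ON condition holds.
Matching on a.player_id = b.player_id. A NULL in a compared column never satisfies the condition.
Matched pairs: 14.

(Bob, LS); (Bob, SG); (Bob, UI); (Eve, AX); (Eve, CR); (Eve, QE); (Liam, AX); (Liam, AX); (Liam, CR); (Liam, CR); (Liam, QE); (Liam, QE); (Liam, SG); (Liam, UI)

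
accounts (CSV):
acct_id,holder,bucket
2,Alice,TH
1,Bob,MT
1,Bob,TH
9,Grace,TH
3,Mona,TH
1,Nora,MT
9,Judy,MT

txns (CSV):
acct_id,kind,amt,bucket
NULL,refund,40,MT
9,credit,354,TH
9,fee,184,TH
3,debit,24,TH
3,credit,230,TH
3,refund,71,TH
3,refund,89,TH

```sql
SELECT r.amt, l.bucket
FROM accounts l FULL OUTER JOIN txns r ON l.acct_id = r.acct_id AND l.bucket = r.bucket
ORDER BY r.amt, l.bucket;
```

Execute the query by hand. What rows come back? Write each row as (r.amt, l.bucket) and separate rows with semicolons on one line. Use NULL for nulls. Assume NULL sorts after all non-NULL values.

FULL OUTER JOIN keeps every row from both sides; unmatched rows get NULL for the other side's columns.
Matching on l.acct_id = r.acct_id AND l.bucket = r.bucket. A NULL in a compared column never satisfies the condition.
Matched pairs: 6; unmatched l rows kept: 5; unmatched r rows kept: 1.

(24, TH); (40, NULL); (71, TH); (89, TH); (184, TH); (230, TH); (354, TH); (NULL, MT); (NULL, MT); (NULL, MT); (NULL, TH); (NULL, TH)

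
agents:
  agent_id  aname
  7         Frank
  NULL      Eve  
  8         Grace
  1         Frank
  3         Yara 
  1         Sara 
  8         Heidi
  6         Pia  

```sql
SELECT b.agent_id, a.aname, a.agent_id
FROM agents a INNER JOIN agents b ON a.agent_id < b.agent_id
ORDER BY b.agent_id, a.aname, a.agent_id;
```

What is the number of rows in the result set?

19

INNER JOIN keeps only pairs where the ON condition holds.
Matching on a.agent_id < b.agent_id. A NULL in a compared column never satisfies the condition.
- a row (agent_id=7): matches 2 b row(s) → 2 output row(s).
- a row (agent_id=NULL): no match → dropped.
- a row (agent_id=8): no match → dropped.
- a row (agent_id=1): matches 5 b row(s) → 5 output row(s).
- a row (agent_id=3): matches 4 b row(s) → 4 output row(s).
- a row (agent_id=1): matches 5 b row(s) → 5 output row(s).
- a row (agent_id=8): no match → dropped.
- a row (agent_id=6): matches 3 b row(s) → 3 output row(s).
Total: 19 rows.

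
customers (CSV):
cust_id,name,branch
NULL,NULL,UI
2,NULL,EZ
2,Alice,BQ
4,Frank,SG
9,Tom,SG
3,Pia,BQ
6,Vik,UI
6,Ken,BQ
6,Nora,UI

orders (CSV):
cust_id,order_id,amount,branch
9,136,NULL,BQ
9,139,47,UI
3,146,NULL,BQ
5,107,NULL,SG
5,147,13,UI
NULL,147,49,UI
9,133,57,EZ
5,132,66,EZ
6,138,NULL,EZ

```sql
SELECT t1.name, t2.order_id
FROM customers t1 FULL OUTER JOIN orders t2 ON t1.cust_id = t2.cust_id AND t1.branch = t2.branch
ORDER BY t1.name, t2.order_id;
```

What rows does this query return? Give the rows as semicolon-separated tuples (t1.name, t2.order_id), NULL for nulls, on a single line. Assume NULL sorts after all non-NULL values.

FULL OUTER JOIN keeps every row from both sides; unmatched rows get NULL for the other side's columns.
Matching on t1.cust_id = t2.cust_id AND t1.branch = t2.branch. A NULL in a compared column never satisfies the condition.
Matched pairs: 1; unmatched t1 rows kept: 8; unmatched t2 rows kept: 8.

(Alice, NULL); (Frank, NULL); (Ken, NULL); (Nora, NULL); (Pia, 146); (Tom, NULL); (Vik, NULL); (NULL, 107); (NULL, 132); (NULL, 133); (NULL, 136); (NULL, 138); (NULL, 139); (NULL, 147); (NULL, 147); (NULL, NULL); (NULL, NULL)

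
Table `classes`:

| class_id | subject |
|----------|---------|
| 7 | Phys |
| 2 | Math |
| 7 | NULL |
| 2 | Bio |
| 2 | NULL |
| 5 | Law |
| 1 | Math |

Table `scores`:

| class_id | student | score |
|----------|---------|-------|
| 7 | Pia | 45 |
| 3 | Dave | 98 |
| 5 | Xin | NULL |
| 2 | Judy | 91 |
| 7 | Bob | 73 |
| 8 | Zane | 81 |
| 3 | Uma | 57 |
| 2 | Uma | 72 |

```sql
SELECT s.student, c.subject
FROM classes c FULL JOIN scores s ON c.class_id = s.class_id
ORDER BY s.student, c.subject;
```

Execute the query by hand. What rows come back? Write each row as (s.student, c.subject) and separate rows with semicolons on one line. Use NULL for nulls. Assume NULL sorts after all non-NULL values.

FULL OUTER JOIN keeps every row from both sides; unmatched rows get NULL for the other side's columns.
Matching on c.class_id = s.class_id.
- c row (class_id=7): matches 2 s row(s) → 2 output row(s).
- c row (class_id=2): matches 2 s row(s) → 2 output row(s).
- c row (class_id=7): matches 2 s row(s) → 2 output row(s).
- c row (class_id=2): matches 2 s row(s) → 2 output row(s).
- c row (class_id=2): matches 2 s row(s) → 2 output row(s).
- c row (class_id=5): matches 1 s row(s) → 1 output row(s).
- c row (class_id=1): no match → kept, s columns NULL.
- plus 3 unmatched s row(s), each kept with NULL c columns.

(Bob, Phys); (Bob, NULL); (Dave, NULL); (Judy, Bio); (Judy, Math); (Judy, NULL); (Pia, Phys); (Pia, NULL); (Uma, Bio); (Uma, Math); (Uma, NULL); (Uma, NULL); (Xin, Law); (Zane, NULL); (NULL, Math)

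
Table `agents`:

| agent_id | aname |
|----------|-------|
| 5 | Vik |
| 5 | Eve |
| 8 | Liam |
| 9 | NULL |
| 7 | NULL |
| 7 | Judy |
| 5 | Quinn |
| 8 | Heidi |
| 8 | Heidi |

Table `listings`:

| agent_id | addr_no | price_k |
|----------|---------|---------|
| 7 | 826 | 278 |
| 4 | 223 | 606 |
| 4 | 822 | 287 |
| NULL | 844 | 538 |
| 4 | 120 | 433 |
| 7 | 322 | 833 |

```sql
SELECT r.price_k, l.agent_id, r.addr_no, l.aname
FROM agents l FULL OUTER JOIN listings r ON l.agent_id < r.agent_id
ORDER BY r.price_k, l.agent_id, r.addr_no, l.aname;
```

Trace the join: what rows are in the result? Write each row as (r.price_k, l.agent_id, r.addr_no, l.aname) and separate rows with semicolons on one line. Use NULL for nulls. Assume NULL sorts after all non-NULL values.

(278, 5, 826, Eve); (278, 5, 826, Quinn); (278, 5, 826, Vik); (287, NULL, 822, NULL); (433, NULL, 120, NULL); (538, NULL, 844, NULL); (606, NULL, 223, NULL); (833, 5, 322, Eve); (833, 5, 322, Quinn); (833, 5, 322, Vik); (NULL, 7, NULL, Judy); (NULL, 7, NULL, NULL); (NULL, 8, NULL, Heidi); (NULL, 8, NULL, Heidi); (NULL, 8, NULL, Liam); (NULL, 9, NULL, NULL)

FULL OUTER JOIN keeps every row from both sides; unmatched rows get NULL for the other side's columns.
Matching on l.agent_id < r.agent_id. A NULL in a compared column never satisfies the condition.
- l (agent_id=5) pairs with 2 row(s) of r.
- l (agent_id=5) pairs with 2 row(s) of r.
- l (agent_id=8) has no partner → padded with NULL.
- l (agent_id=9) has no partner → padded with NULL.
- l (agent_id=7) has no partner → padded with NULL.
- l (agent_id=7) has no partner → padded with NULL.
- l (agent_id=5) pairs with 2 row(s) of r.
- l (agent_id=8) has no partner → padded with NULL.
- l (agent_id=8) has no partner → padded with NULL.
- plus 4 unmatched r row(s), each kept with NULL l columns.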